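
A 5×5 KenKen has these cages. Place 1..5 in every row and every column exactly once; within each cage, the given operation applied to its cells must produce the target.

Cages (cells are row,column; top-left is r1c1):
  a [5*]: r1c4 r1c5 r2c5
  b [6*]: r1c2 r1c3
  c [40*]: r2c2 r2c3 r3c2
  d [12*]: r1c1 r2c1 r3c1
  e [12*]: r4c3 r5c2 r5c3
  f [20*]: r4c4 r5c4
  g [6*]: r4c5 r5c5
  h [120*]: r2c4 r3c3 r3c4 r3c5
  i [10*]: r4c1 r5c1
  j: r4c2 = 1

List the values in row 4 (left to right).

5 1 3 4 2

Cage a needs product 5, leaving r1c4 = 1.
Cage a needs product 5; hence r1c5 = 5.
Cage a has product 5, which forces r2c5 = 1.
Cage j is given, leaving r4c2 = 1.
The 3 cells of cage d must have product 12, which forces r3c1 = 1.
The only place for 4 in row 1 is r1c1.
Column 1 now contains 4, which forces r2c1 = 3.
In row 5, 1 can only go at r5c3, so r5c3 = 1.
Column 4 needs a 3, and only r3c4 is open for it.
In column 4, 2 can only go at r2c4, so r2c4 = 2.
Cage c has product 40; hence r3c2 = 2.
Cage h needs product 120, which forces r3c3 = 5.
The 4 cells of cage h must have product 120, which forces r3c5 = 4.
Column 2 now contains 2; hence r1c2 = 3.
The two cells of cage b must have product 6, which forces r1c3 = 2.
Cage c has product 40, which forces r2c2 = 5.
Column 3 already has 5; hence r2c3 = 4.
Column 3 already has 4, so r4c3 = 3.
Row 4 already has 3, so r4c5 = 2.
3 is placed in column 2, leaving r5c2 = 4.
4 is placed in row 5, so r5c4 = 5.
2 is placed in column 5; hence r5c5 = 3.
Row 4 now contains 2, leaving r4c1 = 5.
5 is placed in column 4, so r4c4 = 4.
5 is placed in row 5, leaving r5c1 = 2.
The full grid is 4 3 2 1 5 / 3 5 4 2 1 / 1 2 5 3 4 / 5 1 3 4 2 / 2 4 1 5 3.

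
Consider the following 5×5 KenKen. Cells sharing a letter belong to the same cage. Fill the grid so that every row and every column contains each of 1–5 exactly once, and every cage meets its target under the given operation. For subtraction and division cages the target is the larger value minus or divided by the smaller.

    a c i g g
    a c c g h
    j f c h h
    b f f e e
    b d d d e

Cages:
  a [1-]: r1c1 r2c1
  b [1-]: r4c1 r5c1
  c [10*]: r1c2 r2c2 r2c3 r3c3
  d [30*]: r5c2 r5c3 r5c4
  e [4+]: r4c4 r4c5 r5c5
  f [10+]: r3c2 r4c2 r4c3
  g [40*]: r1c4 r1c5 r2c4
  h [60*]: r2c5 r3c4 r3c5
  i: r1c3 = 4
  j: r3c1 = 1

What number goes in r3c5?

I is a freebie, leaving r1c3 = 4.
J is a freebie, so r3c1 = 1.
Cage e needs sum 4, leaving r4c4 = 1.
The 3 cells of cage e must have sum 4, so r4c5 = 2.
Cage e has sum 4, which forces r5c5 = 1.
Cage c needs product 10, leaving r1c2 = 1.
Cage g has product 40, leaving r1c4 = 2.
2 is placed in column 5, which forces r1c5 = 5.
Cage c has product 10, leaving r2c3 = 1.
The 3 cells of cage g must have product 40, which forces r2c4 = 4.
4 is placed in row 2, leaving r2c5 = 3.
3 is placed in column 5, which forces r3c5 = 4.
Row 1 already has 5, leaving r1c1 = 3.
3 is placed in row 2, so r2c1 = 2.
Row 2 already has 2, leaving r2c2 = 5.
The 3 cells of cage h must have product 60, so r3c4 = 5.
5 is placed in column 4, leaving r5c4 = 3.
5 is placed in row 3; hence r3c3 = 2.
Row 5 already has 3; hence r5c2 = 2.
The 3 cells of cage d must have product 30, which forces r5c3 = 5.
2 is placed in row 3, which forces r3c2 = 3.
The two cells of cage b must have difference 1, so r4c1 = 5.
Cage f needs sum 10, so r4c2 = 4.
Column 3 already has 5, so r4c3 = 3.
5 is placed in row 5, so r5c1 = 4.
The full grid is 3 1 4 2 5 / 2 5 1 4 3 / 1 3 2 5 4 / 5 4 3 1 2 / 4 2 5 3 1.

4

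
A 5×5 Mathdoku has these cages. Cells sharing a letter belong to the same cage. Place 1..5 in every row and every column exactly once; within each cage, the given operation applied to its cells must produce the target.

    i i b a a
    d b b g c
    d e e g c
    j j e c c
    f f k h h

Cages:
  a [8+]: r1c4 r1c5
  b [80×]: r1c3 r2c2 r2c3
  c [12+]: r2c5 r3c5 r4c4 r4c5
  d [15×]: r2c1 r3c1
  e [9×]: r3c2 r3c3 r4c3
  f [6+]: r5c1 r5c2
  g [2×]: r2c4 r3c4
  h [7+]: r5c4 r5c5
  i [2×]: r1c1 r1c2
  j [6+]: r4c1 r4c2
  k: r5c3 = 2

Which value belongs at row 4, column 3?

3

Cage b has product 80, which forces r1c3 = 4.
The 3 cells of cage b must have product 80, which forces r2c2 = 4.
Cage b needs product 80; hence r2c3 = 5.
The 3 cells of cage e must have product 9; hence r3c2 = 3.
The 3 cells of cage e must have product 9; hence r3c3 = 1.
Row 3 already has 1, leaving r3c4 = 2.
The 3 cells of cage e must have product 9; hence r4c3 = 3.
Cage k is given, so r5c3 = 2.
Row 2 already has 5, so r2c1 = 3.
2 is placed in column 4; hence r2c4 = 1.
1 is placed in row 2, so r2c5 = 2.
Row 3 now contains 3, which forces r3c1 = 5.
Row 3 already has 5, which forces r3c5 = 4.
Column 1 now contains 5, so r5c1 = 1.
Row 5 now contains 1, so r5c2 = 5.
4 is placed in column 5, leaving r5c5 = 3.
Column 1 already has 1, which forces r1c1 = 2.
Cage i needs two cells with product 2, so r1c2 = 1.
The two cells of cage a must have sum 8; hence r1c4 = 3.
3 is placed in column 5; hence r1c5 = 5.
Column 1 already has 1; hence r4c1 = 4.
Cage j needs two cells with sum 6, which forces r4c2 = 2.
Cage c has sum 12, which forces r4c4 = 5.
Cage c has sum 12, leaving r4c5 = 1.
Row 5 already has 3; hence r5c4 = 4.
Filled in: 2 1 4 3 5 / 3 4 5 1 2 / 5 3 1 2 4 / 4 2 3 5 1 / 1 5 2 4 3.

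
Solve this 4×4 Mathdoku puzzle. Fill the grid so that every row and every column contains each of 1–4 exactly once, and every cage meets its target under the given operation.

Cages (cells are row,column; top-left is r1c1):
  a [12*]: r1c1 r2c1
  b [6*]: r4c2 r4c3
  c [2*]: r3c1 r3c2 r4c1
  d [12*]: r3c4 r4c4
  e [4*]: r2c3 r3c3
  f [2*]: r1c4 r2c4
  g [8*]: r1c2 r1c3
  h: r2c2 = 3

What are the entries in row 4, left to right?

1 2 3 4

Cage h is a single given cell, so r2c2 = 3.
Cage c needs product 2; hence r3c1 = 2.
Cage c needs product 2, which forces r3c2 = 1.
1 is placed in row 3, leaving r3c3 = 4.
Row 3 already has 4, leaving r3c4 = 3.
Cage c needs product 2, leaving r4c1 = 1.
Column 2 already has 3, so r4c2 = 2.
Row 4 now contains 2, which forces r4c3 = 3.
Column 4 already has 3, leaving r4c4 = 4.
Cage a needs two cells with product 12, so r1c1 = 3.
Column 2 now contains 2, which forces r1c2 = 4.
4 is placed in column 3; hence r1c3 = 2.
2 is placed in row 1, which forces r1c4 = 1.
Row 2 already has 3, so r2c1 = 4.
4 is placed in column 3, so r2c3 = 1.
Column 4 now contains 1, so r2c4 = 2.
The full grid is 3 4 2 1 / 4 3 1 2 / 2 1 4 3 / 1 2 3 4.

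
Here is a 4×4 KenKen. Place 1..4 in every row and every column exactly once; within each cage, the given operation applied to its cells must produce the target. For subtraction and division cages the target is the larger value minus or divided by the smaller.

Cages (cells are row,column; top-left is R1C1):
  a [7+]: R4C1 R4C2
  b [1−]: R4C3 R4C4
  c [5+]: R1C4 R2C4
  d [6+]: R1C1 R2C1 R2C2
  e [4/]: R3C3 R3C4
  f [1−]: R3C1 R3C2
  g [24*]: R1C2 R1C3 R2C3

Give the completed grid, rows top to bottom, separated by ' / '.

In column 2, 1 can only go at R2C2, so R2C2 = 1.
In column 1, 1 can only go at R1C1, so R1C1 = 1.
The 3 cells of cage d must have sum 6; hence R2C1 = 4.
Column 1 now contains 4, leaving R4C1 = 3.
3 is placed in row 4, which forces R4C2 = 4.
The 3 cells of cage g must have product 24; hence R1C3 = 4.
Column 1 now contains 3, leaving R3C1 = 2.
The two cells of cage f must have difference 1, so R3C2 = 3.
Column 3 now contains 4, leaving R3C3 = 1.
Row 3 already has 1, which forces R3C4 = 4.
Column 3 now contains 1, so R4C3 = 2.
Row 4 already has 2, so R4C4 = 1.
Column 2 now contains 3; hence R1C2 = 2.
Row 1 already has 2, which forces R1C4 = 3.
Column 3 now contains 2, which forces R2C3 = 3.
Column 4 already has 3, so R2C4 = 2.

1 2 4 3 / 4 1 3 2 / 2 3 1 4 / 3 4 2 1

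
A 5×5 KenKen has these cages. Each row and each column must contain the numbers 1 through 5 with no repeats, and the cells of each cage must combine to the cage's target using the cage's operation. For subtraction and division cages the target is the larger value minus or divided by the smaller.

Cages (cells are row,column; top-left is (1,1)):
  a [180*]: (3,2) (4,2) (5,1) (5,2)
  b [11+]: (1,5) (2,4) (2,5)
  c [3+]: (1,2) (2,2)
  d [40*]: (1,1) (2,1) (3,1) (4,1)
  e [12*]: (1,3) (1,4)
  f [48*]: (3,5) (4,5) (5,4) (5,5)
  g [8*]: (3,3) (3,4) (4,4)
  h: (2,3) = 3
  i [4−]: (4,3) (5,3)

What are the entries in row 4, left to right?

H is a freebie, which forces (2,3) = 3.
The 4 cells of cage a must have product 180, leaving (5,1) = 3.
Column 3 already has 3, leaving (1,3) = 4.
Cage e needs two cells with product 12, which forces (1,4) = 3.
The only place for 2 in row 5 is (5,4).
The 3 cells of cage g must have product 8, so (3,3) = 2.
Row 3 now contains 2, which forces (3,5) = 3.
3 is placed in column 5; hence (4,5) = 2.
Cage f needs product 48, so (5,5) = 4.
2 is placed in column 5, which forces (1,5) = 5.
The 3 cells of cage b must have sum 11, leaving (2,4) = 5.
The 3 cells of cage b must have sum 11, which forces (2,5) = 1.
Cage a has product 180, so (3,2) = 4.
Row 3 already has 4, which forces (3,4) = 1.
Cage a needs product 180, leaving (4,2) = 3.
Column 4 now contains 1, leaving (4,4) = 4.
Row 5 now contains 4; hence (5,2) = 5.
5 is placed in row 5, which forces (5,3) = 1.
The 4 cells of cage d must have product 40, so (1,1) = 2.
The two cells of cage c must have sum 3; hence (1,2) = 1.
Cage d needs product 40, leaving (2,1) = 4.
Row 2 already has 1, which forces (2,2) = 2.
1 is placed in row 3; hence (3,1) = 5.
Cage d has product 40, so (4,1) = 1.
1 is placed in column 3, leaving (4,3) = 5.
The full grid is 2 1 4 3 5 / 4 2 3 5 1 / 5 4 2 1 3 / 1 3 5 4 2 / 3 5 1 2 4.

1 3 5 4 2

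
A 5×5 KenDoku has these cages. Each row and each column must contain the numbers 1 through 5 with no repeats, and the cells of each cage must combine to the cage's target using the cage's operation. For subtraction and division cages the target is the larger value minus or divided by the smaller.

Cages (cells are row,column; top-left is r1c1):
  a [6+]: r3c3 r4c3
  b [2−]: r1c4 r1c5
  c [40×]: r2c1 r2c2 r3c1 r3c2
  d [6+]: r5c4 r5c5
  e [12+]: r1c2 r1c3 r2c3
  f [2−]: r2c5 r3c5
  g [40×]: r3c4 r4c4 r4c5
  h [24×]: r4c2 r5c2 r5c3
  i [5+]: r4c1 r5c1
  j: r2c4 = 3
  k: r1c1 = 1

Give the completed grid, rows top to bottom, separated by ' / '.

1 5 3 4 2 / 5 2 4 3 1 / 4 1 5 2 3 / 2 3 1 5 4 / 3 4 2 1 5

Cage k is given, which forces r1c1 = 1.
Cage j is given, which forces r2c4 = 3.
The only place for 3 in row 3 is r3c5.
The only place for 1 in row 4 is r4c3.
Cage a's pair has sum 6, which forces r3c3 = 5.
Cage e has sum 12, leaving r1c2 = 5.
Cage e needs sum 12, leaving r1c3 = 3.
Column 3 now contains 5, so r2c3 = 4.
4 is placed in column 3, leaving r5c3 = 2.
Cage c has product 40, leaving r2c1 = 5.
Row 2 already has 5, so r2c5 = 1.
Cage i needs two cells with sum 5, leaving r4c1 = 2.
Row 5 already has 2, which forces r5c1 = 3.
Row 5 now contains 3, leaving r5c2 = 4.
Column 5 now contains 1; hence r5c5 = 5.
1 is placed in row 2, leaving r2c2 = 2.
Column 1 already has 2, so r3c1 = 4.
The 4 cells of cage c must have product 40, so r3c2 = 1.
Cage g has product 40, so r3c4 = 2.
4 is placed in column 2, so r4c2 = 3.
Cage g has product 40, so r4c4 = 5.
Column 5 now contains 5; hence r4c5 = 4.
5 is placed in row 5; hence r5c4 = 1.
2 is placed in column 4; hence r1c4 = 4.
Column 5 now contains 4, so r1c5 = 2.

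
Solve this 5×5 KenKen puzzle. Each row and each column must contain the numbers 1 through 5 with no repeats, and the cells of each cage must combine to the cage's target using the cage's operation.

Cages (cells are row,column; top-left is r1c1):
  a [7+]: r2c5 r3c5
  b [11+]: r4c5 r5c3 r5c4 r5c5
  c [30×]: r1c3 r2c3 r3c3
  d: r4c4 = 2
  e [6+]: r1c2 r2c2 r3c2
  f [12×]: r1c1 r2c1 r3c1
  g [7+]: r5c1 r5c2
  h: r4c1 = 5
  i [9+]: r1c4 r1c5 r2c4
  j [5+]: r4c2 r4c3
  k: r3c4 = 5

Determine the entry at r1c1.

3

Cage k is given, so r3c4 = 5.
H is a freebie, leaving r4c1 = 5.
Cage d is a single given cell, which forces r4c4 = 2.
Row 4 needs a 3, and only r4c5 is open for it.
Cage a's pair has sum 7; hence r2c5 = 5.
Cage a's pair has sum 7, which forces r3c5 = 2.
Cage c has product 30, which forces r1c3 = 5.
The 3 cells of cage i must have sum 9, so r1c4 = 1.
2 is placed in column 5, leaving r1c5 = 4.
Cage c has product 30, which forces r2c3 = 2.
Cage i has sum 9, which forces r2c4 = 4.
Row 3 now contains 2, leaving r3c3 = 3.
Column 4 already has 4, which forces r5c4 = 3.
4 is placed in column 5, leaving r5c5 = 1.
4 is placed in row 1, which forces r1c1 = 3.
The 3 cells of cage e must have sum 6, so r1c2 = 2.
Cage f has product 12; hence r2c1 = 1.
Cage e has sum 6, which forces r2c2 = 3.
Cage f has product 12; hence r3c1 = 4.
3 is placed in row 3; hence r3c2 = 1.
1 is placed in column 2, leaving r4c2 = 4.
Row 4 already has 4, which forces r4c3 = 1.
Cage g needs two cells with sum 7; hence r5c1 = 2.
Cage g needs two cells with sum 7, leaving r5c2 = 5.
Row 5 already has 1, so r5c3 = 4.
The full grid is 3 2 5 1 4 / 1 3 2 4 5 / 4 1 3 5 2 / 5 4 1 2 3 / 2 5 4 3 1.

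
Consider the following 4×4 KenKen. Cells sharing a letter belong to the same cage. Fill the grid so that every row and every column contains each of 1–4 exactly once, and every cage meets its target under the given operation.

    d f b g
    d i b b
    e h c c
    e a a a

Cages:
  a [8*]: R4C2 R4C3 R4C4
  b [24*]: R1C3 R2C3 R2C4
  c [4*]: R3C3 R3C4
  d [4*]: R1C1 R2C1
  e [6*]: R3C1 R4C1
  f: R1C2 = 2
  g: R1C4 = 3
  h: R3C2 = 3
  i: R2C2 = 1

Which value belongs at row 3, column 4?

Cage f is given; hence R1C2 = 2.
Cage g is a single given cell, leaving R1C4 = 3.
I is a freebie, leaving R2C2 = 1.
H is a freebie, leaving R3C2 = 3.
Column 2 already has 1, so R4C2 = 4.
Cage d's pair has product 4, so R1C1 = 1.
Row 1 already has 3, leaving R1C3 = 4.
Row 2 now contains 1, leaving R2C1 = 4.
Cage b needs product 24, leaving R2C3 = 3.
Cage b has product 24; hence R2C4 = 2.
3 is placed in row 3, leaving R3C1 = 2.
Column 3 already has 4, leaving R3C3 = 1.
1 is placed in row 3, so R3C4 = 4.
Cage e's pair has product 6, so R4C1 = 3.
1 is placed in column 3; hence R4C3 = 2.
Column 4 now contains 2, so R4C4 = 1.
Filled in: 1 2 4 3 / 4 1 3 2 / 2 3 1 4 / 3 4 2 1.

4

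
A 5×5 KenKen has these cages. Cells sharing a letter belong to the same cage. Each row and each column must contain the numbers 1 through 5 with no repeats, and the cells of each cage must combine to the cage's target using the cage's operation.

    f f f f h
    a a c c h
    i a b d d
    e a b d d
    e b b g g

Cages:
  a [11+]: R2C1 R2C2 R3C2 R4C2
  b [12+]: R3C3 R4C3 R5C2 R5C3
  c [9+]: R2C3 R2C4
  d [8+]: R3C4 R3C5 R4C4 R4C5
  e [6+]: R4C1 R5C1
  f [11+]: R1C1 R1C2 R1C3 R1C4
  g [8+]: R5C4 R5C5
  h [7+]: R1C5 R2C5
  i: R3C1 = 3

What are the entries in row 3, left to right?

3 5 2 4 1

Cage i is a single given cell, leaving R3C1 = 3.
Row 1 needs a 4, and only R1C5 is open for it.
Cage h needs two cells with sum 7; hence R2C5 = 3.
3 is placed in column 5, which forces R5C5 = 5.
5 is placed in row 5, leaving R5C4 = 3.
The only place for 2 in column 4 is R1C4.
Column 4 needs a 5, and only R2C4 is open for it.
Row 2 already has 5, which forces R2C3 = 4.
Cage a needs sum 11, which forces R3C2 = 5.
Cage a needs sum 11; hence R4C2 = 3.
Cage b needs sum 12, which forces R5C2 = 4.
The 4 cells of cage f must have sum 11; hence R1C1 = 5.
Column 2 now contains 3, leaving R1C2 = 1.
Cage f has sum 11, so R1C3 = 3.
Column 2 already has 1, so R2C2 = 2.
5 is placed in column 1, so R4C1 = 4.
Cage b needs sum 12, which forces R4C3 = 5.
4 is placed in row 4, leaving R4C4 = 1.
1 is placed in row 4, leaving R4C5 = 2.
2 is placed in row 2; hence R2C1 = 1.
1 is placed in column 4, so R3C4 = 4.
Column 5 already has 2; hence R3C5 = 1.
The two cells of cage e must have sum 6, leaving R5C1 = 2.
2 is placed in row 5, which forces R5C3 = 1.
Row 3 already has 1; hence R3C3 = 2.
The full grid is 5 1 3 2 4 / 1 2 4 5 3 / 3 5 2 4 1 / 4 3 5 1 2 / 2 4 1 3 5.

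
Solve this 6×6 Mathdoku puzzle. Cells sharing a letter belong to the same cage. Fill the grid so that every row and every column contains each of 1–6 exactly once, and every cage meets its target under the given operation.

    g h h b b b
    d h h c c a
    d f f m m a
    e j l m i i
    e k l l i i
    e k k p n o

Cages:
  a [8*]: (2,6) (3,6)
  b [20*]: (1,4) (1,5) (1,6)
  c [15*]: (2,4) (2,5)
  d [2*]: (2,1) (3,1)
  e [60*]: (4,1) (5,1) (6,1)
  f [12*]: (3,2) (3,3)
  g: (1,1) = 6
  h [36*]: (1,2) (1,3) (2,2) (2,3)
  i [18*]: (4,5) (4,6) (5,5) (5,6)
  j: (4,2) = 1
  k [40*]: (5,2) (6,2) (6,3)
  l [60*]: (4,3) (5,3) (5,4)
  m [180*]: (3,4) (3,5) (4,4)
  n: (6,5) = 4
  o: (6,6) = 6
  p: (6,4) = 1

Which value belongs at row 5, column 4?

2

Cage g is given, which forces (1,1) = 6.
Cage m has product 180, so (3,4) = 5.
Cage m has product 180, so (3,5) = 6.
J is a freebie; hence (4,2) = 1.
Cage m needs product 180, so (4,4) = 6.
Cage p is given; hence (6,4) = 1.
Cage n is given, so (6,5) = 4.
Cage o is given, which forces (6,6) = 6.
1 is placed in column 4, which forces (1,4) = 4.
5 is placed in column 4, which forces (2,4) = 3.
The two cells of cage c must have product 15, so (2,5) = 5.
Cage k needs product 40; hence (5,2) = 4.
Column 4 now contains 3, which forces (5,4) = 2.
Column 5 now contains 5, leaving (1,5) = 1.
Cage b needs product 20; hence (1,6) = 5.
Column 2 now contains 4, so (3,2) = 3.
The two cells of cage f must have product 12; hence (3,3) = 4.
4 is placed in row 3, leaving (3,6) = 2.
The 3 cells of cage e must have product 60, which forces (4,1) = 4.
Cage l needs product 60, which forces (4,3) = 5.
Column 6 already has 2, so (4,6) = 3.
Cage l needs product 60, leaving (5,3) = 6.
1 is placed in column 5, leaving (5,5) = 3.
Column 6 now contains 3, so (5,6) = 1.
5 is placed in column 3; hence (6,3) = 2.
Column 2 already has 3, leaving (1,2) = 2.
Column 3 now contains 2, leaving (1,3) = 3.
Cage d's pair has product 2, so (2,1) = 2.
The 4 cells of cage h must have product 36, leaving (2,2) = 6.
Column 3 now contains 2, leaving (2,3) = 1.
Column 6 already has 2, which forces (2,6) = 4.
Row 3 now contains 2, leaving (3,1) = 1.
3 is placed in row 4, leaving (4,5) = 2.
3 is placed in row 5, leaving (5,1) = 5.
The 3 cells of cage e must have product 60, so (6,1) = 3.
Row 6 already has 2, leaving (6,2) = 5.
The full grid is 6 2 3 4 1 5 / 2 6 1 3 5 4 / 1 3 4 5 6 2 / 4 1 5 6 2 3 / 5 4 6 2 3 1 / 3 5 2 1 4 6.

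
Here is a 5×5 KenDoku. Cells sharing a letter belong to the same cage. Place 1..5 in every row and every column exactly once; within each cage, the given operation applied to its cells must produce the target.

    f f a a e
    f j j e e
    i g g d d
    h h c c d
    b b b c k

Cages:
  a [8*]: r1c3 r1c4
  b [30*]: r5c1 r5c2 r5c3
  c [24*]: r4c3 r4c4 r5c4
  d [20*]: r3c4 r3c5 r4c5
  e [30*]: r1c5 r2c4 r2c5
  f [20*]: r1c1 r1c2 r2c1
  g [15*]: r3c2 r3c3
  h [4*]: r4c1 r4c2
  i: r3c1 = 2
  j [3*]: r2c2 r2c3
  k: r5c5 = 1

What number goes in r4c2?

4

I is a freebie, which forces r3c1 = 2.
Cage k is a single given cell, so r5c5 = 1.
Cage d has product 20, which forces r3c4 = 1.
In row 1, 3 can only go at r1c5, so r1c5 = 3.
The only place for 4 in row 2 is r2c1.
4 is placed in column 1, so r4c1 = 1.
Cage h's pair has product 4, leaving r4c2 = 4.
Row 4 now contains 4, so r4c5 = 5.
Column 1 already has 1, leaving r1c1 = 5.
Cage f needs product 20, which forces r1c2 = 1.
1 is placed in column 2, leaving r2c2 = 3.
Row 2 now contains 3, leaving r2c3 = 1.
Cage e has product 30, which forces r2c4 = 5.
5 is placed in column 5, leaving r2c5 = 2.
Column 2 already has 3, so r3c2 = 5.
Row 3 already has 5, which forces r3c3 = 3.
5 is placed in column 5, so r3c5 = 4.
3 is placed in column 3, so r4c3 = 2.
Row 4 now contains 2, leaving r4c4 = 3.
5 is placed in column 1, leaving r5c1 = 3.
Column 2 already has 5, so r5c2 = 2.
2 is placed in column 3; hence r5c3 = 5.
Cage c needs product 24, which forces r5c4 = 4.
2 is placed in column 3, which forces r1c3 = 4.
Column 4 now contains 4, which forces r1c4 = 2.
Completed grid: 5 1 4 2 3 / 4 3 1 5 2 / 2 5 3 1 4 / 1 4 2 3 5 / 3 2 5 4 1.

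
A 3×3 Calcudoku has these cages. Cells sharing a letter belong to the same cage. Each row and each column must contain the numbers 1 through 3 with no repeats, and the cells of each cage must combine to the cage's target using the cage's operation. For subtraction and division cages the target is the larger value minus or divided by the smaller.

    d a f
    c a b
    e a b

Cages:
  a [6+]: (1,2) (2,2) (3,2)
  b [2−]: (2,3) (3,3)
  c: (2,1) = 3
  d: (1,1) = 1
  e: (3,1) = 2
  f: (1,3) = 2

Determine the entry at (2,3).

Cage d is given, so (1,1) = 1.
Cage f is given, leaving (1,3) = 2.
Cage c is given, leaving (2,1) = 3.
3 is placed in row 2, so (2,3) = 1.
E is a freebie; hence (3,1) = 2.
1 is placed in column 3, which forces (3,3) = 3.
Row 1 now contains 2, which forces (1,2) = 3.
Row 2 now contains 1, so (2,2) = 2.
3 is placed in row 3, so (3,2) = 1.
Filled in: 1 3 2 / 3 2 1 / 2 1 3.

1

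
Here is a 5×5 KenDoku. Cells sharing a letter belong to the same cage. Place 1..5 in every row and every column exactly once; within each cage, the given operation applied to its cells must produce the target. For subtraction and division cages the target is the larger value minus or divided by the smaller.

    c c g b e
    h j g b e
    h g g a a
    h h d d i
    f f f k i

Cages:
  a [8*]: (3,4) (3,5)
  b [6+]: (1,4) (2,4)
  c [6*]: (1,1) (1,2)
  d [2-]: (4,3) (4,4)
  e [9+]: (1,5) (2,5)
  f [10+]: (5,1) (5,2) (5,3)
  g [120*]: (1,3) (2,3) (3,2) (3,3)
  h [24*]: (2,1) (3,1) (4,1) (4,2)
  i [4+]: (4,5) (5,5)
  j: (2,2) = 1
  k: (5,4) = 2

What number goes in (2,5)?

Cage j is a single given cell, leaving (2,2) = 1.
Cage k is given, leaving (5,4) = 2.
Cage b needs two cells with sum 6, so (1,4) = 1.
Cage b's pair has sum 6, so (2,4) = 5.
Row 2 now contains 5, so (2,5) = 4.
Column 4 now contains 2, leaving (3,4) = 4.
Cage a needs two cells with product 8; hence (3,5) = 2.
4 is placed in column 4; hence (4,4) = 3.
3 is placed in row 4, so (4,5) = 1.
Column 5 already has 1, which forces (5,5) = 3.
Cage g has product 120, which forces (1,3) = 4.
4 is placed in column 5, so (1,5) = 5.
Cage h needs product 24; hence (2,1) = 3.
Cage g needs product 120; hence (2,3) = 2.
The 4 cells of cage h must have product 24, so (3,1) = 1.
The two cells of cage d must have difference 2, leaving (4,3) = 5.
Column 3 already has 5, leaving (5,3) = 1.
Column 1 already has 3; hence (1,1) = 2.
Cage c's pair has product 6; hence (1,2) = 3.
The 4 cells of cage g must have product 120; hence (3,2) = 5.
Column 3 already has 5, so (3,3) = 3.
Column 1 now contains 2, leaving (4,1) = 4.
4 is placed in row 4, leaving (4,2) = 2.
Column 1 already has 4, so (5,1) = 5.
Column 2 now contains 5, which forces (5,2) = 4.
Filled in: 2 3 4 1 5 / 3 1 2 5 4 / 1 5 3 4 2 / 4 2 5 3 1 / 5 4 1 2 3.

4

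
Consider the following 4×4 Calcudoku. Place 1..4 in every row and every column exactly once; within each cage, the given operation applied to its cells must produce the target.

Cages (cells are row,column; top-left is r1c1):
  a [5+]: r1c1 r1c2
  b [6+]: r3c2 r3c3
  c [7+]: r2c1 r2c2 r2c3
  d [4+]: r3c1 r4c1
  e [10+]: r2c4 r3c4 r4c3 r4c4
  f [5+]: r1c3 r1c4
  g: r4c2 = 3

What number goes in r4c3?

2

Cage g is a single given cell, so r4c2 = 3.
Cage d needs two cells with sum 4, so r3c1 = 3.
Row 4 already has 3, so r4c1 = 1.
Column 1 now contains 1, so r1c1 = 4.
Cage a needs two cells with sum 5; hence r1c2 = 1.
Column 1 now contains 4, which forces r2c1 = 2.
2 is placed in row 2, which forces r2c2 = 4.
Row 2 now contains 4, so r2c3 = 1.
Cage e needs sum 10, which forces r2c4 = 3.
4 is placed in column 2, so r3c2 = 2.
Row 3 now contains 2, leaving r3c3 = 4.
The 4 cells of cage e must have sum 10, which forces r3c4 = 1.
Column 3 already has 4; hence r4c3 = 2.
Row 4 now contains 2, so r4c4 = 4.
Column 3 already has 2, which forces r1c3 = 3.
Column 4 now contains 3, so r1c4 = 2.
Filled in: 4 1 3 2 / 2 4 1 3 / 3 2 4 1 / 1 3 2 4.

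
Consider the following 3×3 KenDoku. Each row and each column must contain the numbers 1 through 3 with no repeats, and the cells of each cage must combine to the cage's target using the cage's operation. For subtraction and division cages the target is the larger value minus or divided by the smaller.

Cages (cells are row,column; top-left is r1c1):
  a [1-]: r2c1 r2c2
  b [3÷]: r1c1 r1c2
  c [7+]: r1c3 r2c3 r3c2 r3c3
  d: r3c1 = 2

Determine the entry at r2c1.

3

Cage d is a single given cell, which forces r3c1 = 2.
Cage c needs sum 7, which forces r3c2 = 1.
Row 3 already has 2; hence r3c3 = 3.
The two cells of cage b must have quotient 3; hence r1c1 = 1.
Column 2 already has 1, leaving r1c2 = 3.
1 is placed in row 1, leaving r1c3 = 2.
Column 1 already has 1, leaving r2c1 = 3.
The two cells of cage a must have difference 1, which forces r2c2 = 2.
2 is placed in column 3; hence r2c3 = 1.
Completed grid: 1 3 2 / 3 2 1 / 2 1 3.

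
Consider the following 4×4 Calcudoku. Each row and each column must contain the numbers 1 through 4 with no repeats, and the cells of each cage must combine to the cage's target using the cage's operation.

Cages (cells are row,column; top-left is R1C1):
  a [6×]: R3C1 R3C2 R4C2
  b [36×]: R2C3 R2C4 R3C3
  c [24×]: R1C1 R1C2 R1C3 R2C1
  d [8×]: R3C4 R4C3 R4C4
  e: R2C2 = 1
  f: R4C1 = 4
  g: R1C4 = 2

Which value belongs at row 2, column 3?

4

Cage g is a single given cell, so R1C4 = 2.
E is a freebie, leaving R2C2 = 1.
Cage b has product 36, which forces R2C3 = 4.
Cage b has product 36, leaving R2C4 = 3.
The 3 cells of cage b must have product 36; hence R3C3 = 3.
Cage f is given, which forces R4C1 = 4.
Row 4 now contains 4, so R4C4 = 1.
The 4 cells of cage c must have product 24; hence R1C1 = 3.
The 4 cells of cage c must have product 24, leaving R1C2 = 4.
Column 3 now contains 3, so R1C3 = 1.
Row 2 already has 3, so R2C1 = 2.
The 3 cells of cage a must have product 6; hence R3C1 = 1.
Row 3 already has 3, which forces R3C2 = 2.
1 is placed in column 4, which forces R3C4 = 4.
Cage a needs product 6; hence R4C2 = 3.
Row 4 already has 1; hence R4C3 = 2.
Filled in: 3 4 1 2 / 2 1 4 3 / 1 2 3 4 / 4 3 2 1.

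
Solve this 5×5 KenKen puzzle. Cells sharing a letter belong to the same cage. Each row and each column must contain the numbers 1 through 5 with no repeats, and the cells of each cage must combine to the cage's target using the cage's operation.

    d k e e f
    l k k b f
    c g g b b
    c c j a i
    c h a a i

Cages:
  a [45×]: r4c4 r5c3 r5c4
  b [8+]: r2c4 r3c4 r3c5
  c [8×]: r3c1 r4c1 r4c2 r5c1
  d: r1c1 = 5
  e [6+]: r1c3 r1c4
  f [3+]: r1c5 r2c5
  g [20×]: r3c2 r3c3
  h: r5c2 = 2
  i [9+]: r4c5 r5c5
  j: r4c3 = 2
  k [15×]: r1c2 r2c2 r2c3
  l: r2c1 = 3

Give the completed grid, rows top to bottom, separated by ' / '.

5 3 4 2 1 / 3 5 1 4 2 / 2 4 5 1 3 / 4 1 2 3 5 / 1 2 3 5 4

D is a freebie; hence r1c1 = 5.
Cage l is given, leaving r2c1 = 3.
The 4 cells of cage c must have product 8, which forces r4c2 = 1.
Cage j is given; hence r4c3 = 2.
Cage a has product 45; hence r4c4 = 3.
Cage h is a single given cell, which forces r5c2 = 2.
Cage a has product 45, so r5c3 = 3.
Cage a has product 45, so r5c4 = 5.
5 is placed in row 5, which forces r5c5 = 4.
Column 2 now contains 1, leaving r1c2 = 3.
The two cells of cage e must have sum 6, leaving r1c3 = 4.
The two cells of cage e must have sum 6; hence r1c4 = 2.
2 is placed in row 1, which forces r1c5 = 1.
Column 2 now contains 1; hence r2c2 = 5.
The 3 cells of cage k must have product 15, which forces r2c3 = 1.
1 is placed in row 2; hence r2c4 = 4.
1 is placed in column 5, leaving r2c5 = 2.
Cage c needs product 8, so r3c1 = 2.
5 is placed in column 2, leaving r3c2 = 4.
Column 3 now contains 4, so r3c3 = 5.
Column 4 now contains 4; hence r3c4 = 1.
5 is placed in row 3, leaving r3c5 = 3.
Row 4 already has 2, so r4c1 = 4.
Column 5 now contains 4, leaving r4c5 = 5.
4 is placed in row 5; hence r5c1 = 1.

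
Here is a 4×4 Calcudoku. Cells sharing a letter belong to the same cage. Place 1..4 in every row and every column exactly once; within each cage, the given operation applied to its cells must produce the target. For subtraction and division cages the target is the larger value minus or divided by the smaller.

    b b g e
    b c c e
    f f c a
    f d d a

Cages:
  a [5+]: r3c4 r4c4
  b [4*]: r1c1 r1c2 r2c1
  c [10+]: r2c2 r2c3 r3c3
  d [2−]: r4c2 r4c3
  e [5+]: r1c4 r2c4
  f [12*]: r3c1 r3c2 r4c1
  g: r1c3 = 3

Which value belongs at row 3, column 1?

3

Cage g is given, so r1c3 = 3.
Column 3 now contains 3, so r3c3 = 4.
Cage c has sum 10; hence r2c2 = 4.
Column 3 now contains 4, so r2c3 = 2.
Column 2 already has 4; hence r4c2 = 3.
Column 3 already has 2; hence r4c3 = 1.
Cage b has product 4; hence r1c1 = 4.
Cage b has product 4, so r1c2 = 1.
Row 1 now contains 4, which forces r1c4 = 2.
Row 2 already has 2, which forces r2c1 = 1.
1 is placed in row 2, so r2c4 = 3.
Cage f has product 12, so r3c1 = 3.
Column 2 already has 1; hence r3c2 = 2.
Column 4 now contains 3; hence r3c4 = 1.
Column 1 now contains 4, so r4c1 = 2.
2 is placed in column 4, leaving r4c4 = 4.
The full grid is 4 1 3 2 / 1 4 2 3 / 3 2 4 1 / 2 3 1 4.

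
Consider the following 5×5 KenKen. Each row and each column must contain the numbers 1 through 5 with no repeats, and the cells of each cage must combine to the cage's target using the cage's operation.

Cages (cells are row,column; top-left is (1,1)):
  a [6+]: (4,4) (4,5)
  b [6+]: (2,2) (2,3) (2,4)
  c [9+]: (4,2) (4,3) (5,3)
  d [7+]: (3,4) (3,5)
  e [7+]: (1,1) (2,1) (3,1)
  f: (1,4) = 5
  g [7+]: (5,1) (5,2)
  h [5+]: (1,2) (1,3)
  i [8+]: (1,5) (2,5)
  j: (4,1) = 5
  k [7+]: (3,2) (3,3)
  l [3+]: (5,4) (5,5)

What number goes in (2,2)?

2

Cage f is given, which forces (1,4) = 5.
Row 1 now contains 5, so (1,5) = 3.
Column 5 now contains 3, which forces (2,5) = 5.
J is a freebie, which forces (4,1) = 5.
Cage d's pair has sum 7; hence (3,4) = 3.
Cage d's pair has sum 7; hence (3,5) = 4.
4 is placed in column 5, which forces (4,5) = 2.
2 is placed in column 5, leaving (5,5) = 1.
Row 4 now contains 2, which forces (4,4) = 4.
1 is placed in row 5, so (5,4) = 2.
2 is placed in column 4, leaving (2,4) = 1.
Cage c has sum 9, which forces (5,3) = 5.
Cage k needs two cells with sum 7; hence (3,2) = 5.
Column 3 now contains 5; hence (3,3) = 2.
Cage b has sum 6; hence (2,2) = 2.
Column 3 now contains 2; hence (2,3) = 3.
Row 3 already has 2, which forces (3,1) = 1.
Column 3 already has 3, leaving (4,3) = 1.
Cage e needs sum 7, which forces (1,1) = 2.
The two cells of cage h must have sum 5, which forces (1,2) = 1.
Column 3 now contains 1, so (1,3) = 4.
Row 2 already has 2; hence (2,1) = 4.
Row 4 now contains 1, which forces (4,2) = 3.
Column 1 already has 4, which forces (5,1) = 3.
Column 2 already has 3, so (5,2) = 4.
The full grid is 2 1 4 5 3 / 4 2 3 1 5 / 1 5 2 3 4 / 5 3 1 4 2 / 3 4 5 2 1.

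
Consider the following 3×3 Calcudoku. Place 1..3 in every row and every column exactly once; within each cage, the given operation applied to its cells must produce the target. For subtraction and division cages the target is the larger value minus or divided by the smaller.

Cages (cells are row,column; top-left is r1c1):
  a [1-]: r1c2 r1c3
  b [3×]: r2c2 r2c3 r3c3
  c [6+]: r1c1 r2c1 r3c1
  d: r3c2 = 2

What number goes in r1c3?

2

The 3 cells of cage b must have product 3; hence r2c2 = 1.
Cage b has product 3, which forces r2c3 = 3.
Cage d is given; hence r3c2 = 2.
The 3 cells of cage b must have product 3, so r3c3 = 1.
The 3 cells of cage c must have sum 6, so r1c1 = 1.
Column 2 already has 2, so r1c2 = 3.
1 is placed in column 3, so r1c3 = 2.
3 is placed in row 2, so r2c1 = 2.
Row 3 already has 1, which forces r3c1 = 3.
The full grid is 1 3 2 / 2 1 3 / 3 2 1.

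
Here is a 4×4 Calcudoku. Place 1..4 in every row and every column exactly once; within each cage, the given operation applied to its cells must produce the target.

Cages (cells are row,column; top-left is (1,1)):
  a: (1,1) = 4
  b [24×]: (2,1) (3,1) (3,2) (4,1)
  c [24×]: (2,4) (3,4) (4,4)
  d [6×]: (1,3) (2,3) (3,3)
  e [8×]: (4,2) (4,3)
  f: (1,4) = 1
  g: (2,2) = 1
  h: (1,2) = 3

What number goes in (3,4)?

Cage a is given, which forces (1,1) = 4.
H is a freebie, which forces (1,2) = 3.
Cage f is a single given cell, leaving (1,4) = 1.
Cage g is a single given cell, leaving (2,2) = 1.
1 is placed in row 1, which forces (1,3) = 2.
The 3 cells of cage d must have product 6, leaving (2,3) = 3.
The 4 cells of cage b must have product 24, leaving (3,2) = 4.
Cage d needs product 6; hence (3,3) = 1.
Column 2 already has 4, so (4,2) = 2.
Column 3 now contains 2, leaving (4,3) = 4.
Row 4 already has 4; hence (4,4) = 3.
Row 2 already has 3; hence (2,1) = 2.
Cage c needs product 24, which forces (2,4) = 4.
The 4 cells of cage b must have product 24, so (3,1) = 3.
3 is placed in column 4; hence (3,4) = 2.
3 is placed in row 4; hence (4,1) = 1.
Filled in: 4 3 2 1 / 2 1 3 4 / 3 4 1 2 / 1 2 4 3.

2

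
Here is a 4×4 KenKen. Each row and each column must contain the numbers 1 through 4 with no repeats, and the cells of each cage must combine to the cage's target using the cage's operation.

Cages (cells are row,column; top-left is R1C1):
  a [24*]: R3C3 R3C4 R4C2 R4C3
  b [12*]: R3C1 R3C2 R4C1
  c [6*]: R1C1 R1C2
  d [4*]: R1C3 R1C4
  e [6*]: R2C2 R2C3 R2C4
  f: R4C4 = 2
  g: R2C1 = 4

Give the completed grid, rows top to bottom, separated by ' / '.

G is a freebie; hence R2C1 = 4.
F is a freebie, so R4C4 = 2.
The 3 cells of cage b must have product 12, which forces R3C2 = 4.
The 4 cells of cage a must have product 24, which forces R3C3 = 2.
The 3 cells of cage e must have product 6, which forces R2C2 = 2.
Cage a has product 24; hence R4C3 = 4.
Cage c needs two cells with product 6; hence R1C1 = 2.
Column 2 now contains 2, so R1C2 = 3.
Column 3 already has 4, which forces R1C3 = 1.
Cage d's pair has product 4, leaving R1C4 = 4.
Column 3 already has 1, which forces R2C3 = 3.
3 is placed in row 2, which forces R2C4 = 1.
1 is placed in column 4, so R3C4 = 3.
Column 2 now contains 3, leaving R4C2 = 1.
Row 3 now contains 3, which forces R3C1 = 1.
Row 4 already has 1, leaving R4C1 = 3.

2 3 1 4 / 4 2 3 1 / 1 4 2 3 / 3 1 4 2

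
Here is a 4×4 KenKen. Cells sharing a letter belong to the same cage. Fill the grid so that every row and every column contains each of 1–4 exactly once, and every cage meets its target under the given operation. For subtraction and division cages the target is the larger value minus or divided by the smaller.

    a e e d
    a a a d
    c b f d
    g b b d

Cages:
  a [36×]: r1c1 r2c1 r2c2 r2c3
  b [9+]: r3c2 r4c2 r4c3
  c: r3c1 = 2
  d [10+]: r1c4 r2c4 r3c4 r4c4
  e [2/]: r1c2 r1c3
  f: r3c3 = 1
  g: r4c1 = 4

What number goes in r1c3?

Cage a has product 36, so r1c1 = 3.
Cage c is a single given cell, which forces r3c1 = 2.
Cage f is a single given cell, leaving r3c3 = 1.
Cage g is a single given cell, so r4c1 = 4.
Column 1 already has 4, leaving r2c1 = 1.
Cage b has sum 9, which forces r3c2 = 4.
Row 3 already has 4, so r3c4 = 3.
4 is placed in column 2, so r2c2 = 3.
The 4 cells of cage a must have product 36, which forces r2c3 = 4.
4 is placed in row 2; hence r2c4 = 2.
Column 2 already has 3, which forces r4c2 = 2.
Row 4 already has 2, leaving r4c3 = 3.
Column 4 already has 2, which forces r4c4 = 1.
Column 2 now contains 2, so r1c2 = 1.
Column 3 already has 4, which forces r1c3 = 2.
Column 4 already has 1, which forces r1c4 = 4.
Filled in: 3 1 2 4 / 1 3 4 2 / 2 4 1 3 / 4 2 3 1.

2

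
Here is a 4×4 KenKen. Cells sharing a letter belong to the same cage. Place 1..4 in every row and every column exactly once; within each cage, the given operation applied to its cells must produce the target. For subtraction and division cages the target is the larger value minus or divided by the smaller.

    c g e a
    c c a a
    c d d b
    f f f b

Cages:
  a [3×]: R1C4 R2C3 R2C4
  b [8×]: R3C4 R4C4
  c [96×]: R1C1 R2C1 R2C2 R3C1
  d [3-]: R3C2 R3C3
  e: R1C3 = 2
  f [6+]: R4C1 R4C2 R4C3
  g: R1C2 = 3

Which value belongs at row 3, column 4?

2

Cage g is a single given cell, so R1C2 = 3.
Cage e is given, so R1C3 = 2.
The 3 cells of cage a must have product 3; hence R1C4 = 1.
The 4 cells of cage c must have product 96, which forces R2C2 = 4.
Cage a has product 3, leaving R2C3 = 1.
Cage a needs product 3, leaving R2C4 = 3.
Column 2 already has 4, leaving R3C2 = 1.
Column 3 now contains 1, leaving R3C3 = 4.
4 is placed in row 3, so R3C4 = 2.
Column 2 now contains 1, leaving R4C2 = 2.
Column 3 now contains 1, so R4C3 = 3.
2 is placed in column 4, leaving R4C4 = 4.
Row 1 already has 2, so R1C1 = 4.
3 is placed in row 2; hence R2C1 = 2.
Row 3 now contains 2, which forces R3C1 = 3.
Row 4 now contains 3, leaving R4C1 = 1.
The full grid is 4 3 2 1 / 2 4 1 3 / 3 1 4 2 / 1 2 3 4.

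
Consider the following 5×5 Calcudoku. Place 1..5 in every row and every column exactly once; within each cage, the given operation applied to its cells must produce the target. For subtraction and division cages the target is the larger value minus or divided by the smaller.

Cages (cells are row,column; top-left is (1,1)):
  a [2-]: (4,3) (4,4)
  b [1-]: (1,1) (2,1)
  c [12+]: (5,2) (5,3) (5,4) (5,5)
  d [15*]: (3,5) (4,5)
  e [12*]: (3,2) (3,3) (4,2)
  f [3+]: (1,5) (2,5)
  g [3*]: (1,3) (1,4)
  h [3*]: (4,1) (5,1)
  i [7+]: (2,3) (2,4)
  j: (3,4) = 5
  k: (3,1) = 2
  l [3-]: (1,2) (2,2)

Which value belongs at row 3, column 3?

Cage k is given, which forces (3,1) = 2.
J is a freebie, leaving (3,4) = 5.
Row 3 already has 5, leaving (3,5) = 3.
3 is placed in column 5, which forces (4,5) = 5.
Cage e needs product 12, which forces (4,2) = 3.
Row 4 now contains 3; hence (4,1) = 1.
Cage h's pair has product 3, leaving (5,1) = 3.
The only place for 4 in column 5 is (5,5).
{1, 3} are confined to (1,3) and (1,4) in row 1; hence (1,5) = 2.
The two cells of cage f must have sum 3; hence (2,5) = 1.
Cage l needs two cells with difference 3, which forces (1,2) = 5.
Cage l needs two cells with difference 3, so (2,2) = 2.
Column 2 already has 2, which forces (5,2) = 1.
1 is placed in row 5, so (5,4) = 2.
Row 1 already has 5, which forces (1,1) = 4.
The two cells of cage b must have difference 1, leaving (2,1) = 5.
1 is placed in column 2; hence (3,2) = 4.
Cage e needs product 12; hence (3,3) = 1.
The two cells of cage a must have difference 2, so (4,3) = 2.
Column 4 now contains 2, which forces (4,4) = 4.
Row 5 now contains 2; hence (5,3) = 5.
Column 3 already has 1, leaving (1,3) = 3.
Cage g needs two cells with product 3; hence (1,4) = 1.
Cage i's pair has sum 7, leaving (2,3) = 4.
4 is placed in column 4, leaving (2,4) = 3.
The full grid is 4 5 3 1 2 / 5 2 4 3 1 / 2 4 1 5 3 / 1 3 2 4 5 / 3 1 5 2 4.

1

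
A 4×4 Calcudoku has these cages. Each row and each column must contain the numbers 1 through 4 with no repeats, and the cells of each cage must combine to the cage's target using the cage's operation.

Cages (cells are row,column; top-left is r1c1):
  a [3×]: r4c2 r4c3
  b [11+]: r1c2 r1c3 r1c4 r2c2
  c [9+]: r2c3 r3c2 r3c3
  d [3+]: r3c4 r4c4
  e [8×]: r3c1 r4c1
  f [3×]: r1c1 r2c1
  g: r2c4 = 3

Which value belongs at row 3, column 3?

4

Cage g is a single given cell, which forces r2c4 = 3.
The two cells of cage f must have product 3, leaving r1c1 = 3.
Row 2 already has 3, which forces r2c1 = 1.
Cage b needs sum 11, which forces r2c2 = 4.
Row 2 already has 4, so r2c3 = 2.
The 3 cells of cage c must have sum 9, which forces r3c2 = 3.
Cage c needs sum 9, which forces r3c3 = 4.
Column 2 now contains 3, which forces r4c2 = 1.
Row 4 now contains 1; hence r4c3 = 3.
Row 4 now contains 1, so r4c4 = 2.
1 is placed in column 2, so r1c2 = 2.
Column 3 already has 4, so r1c3 = 1.
The 4 cells of cage b must have sum 11, so r1c4 = 4.
Row 3 already has 4, so r3c1 = 2.
Column 4 already has 2; hence r3c4 = 1.
2 is placed in row 4, so r4c1 = 4.
Filled in: 3 2 1 4 / 1 4 2 3 / 2 3 4 1 / 4 1 3 2.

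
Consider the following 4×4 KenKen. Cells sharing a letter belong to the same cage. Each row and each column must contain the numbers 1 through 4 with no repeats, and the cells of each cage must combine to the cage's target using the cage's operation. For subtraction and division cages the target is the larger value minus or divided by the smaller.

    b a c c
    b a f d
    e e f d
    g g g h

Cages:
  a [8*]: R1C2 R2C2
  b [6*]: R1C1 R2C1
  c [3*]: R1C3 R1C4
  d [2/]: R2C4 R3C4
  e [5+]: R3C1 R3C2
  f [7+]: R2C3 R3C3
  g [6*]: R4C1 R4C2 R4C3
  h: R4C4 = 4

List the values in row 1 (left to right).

Cage h is a single given cell, leaving R4C4 = 4.
In row 1, 4 can only go at R1C2, so R1C2 = 4.
4 is placed in column 2, so R2C2 = 2.
2 is placed in row 2, which forces R2C4 = 1.
1 is placed in column 4, so R3C4 = 2.
Cage b's pair has product 6; hence R1C1 = 2.
The two cells of cage c must have product 3, leaving R1C3 = 1.
1 is placed in column 4, which forces R1C4 = 3.
2 is placed in row 2, leaving R2C1 = 3.
Row 2 now contains 3, leaving R2C3 = 4.
Cage e's pair has sum 5, leaving R3C1 = 4.
Cage e needs two cells with sum 5; hence R3C2 = 1.
4 is placed in column 3; hence R3C3 = 3.
3 is placed in column 1, which forces R4C1 = 1.
Column 2 already has 1, so R4C2 = 3.
Column 3 already has 3, so R4C3 = 2.
The full grid is 2 4 1 3 / 3 2 4 1 / 4 1 3 2 / 1 3 2 4.

2 4 1 3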